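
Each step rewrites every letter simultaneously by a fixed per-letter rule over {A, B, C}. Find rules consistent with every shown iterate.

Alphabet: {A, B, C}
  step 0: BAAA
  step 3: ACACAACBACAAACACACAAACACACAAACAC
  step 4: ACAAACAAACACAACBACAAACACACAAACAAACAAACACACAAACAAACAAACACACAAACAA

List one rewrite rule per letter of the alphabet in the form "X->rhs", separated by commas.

  step 3 ⇒ step 4: ACACAACBACAAACACACAAACACACAAACAC ⇒ AC·AA·AC·AA·AC·AC·AA·CB·AC·AA·AC·AC·AC·AA·AC·AA·AC·AA·AC·AC·AC·AA·AC·AA·AC·AA·AC·AC·AC·AA·AC·AA
    A ↦ AC
    B ↦ CB
    C ↦ AA

A->AC, B->CB, C->AA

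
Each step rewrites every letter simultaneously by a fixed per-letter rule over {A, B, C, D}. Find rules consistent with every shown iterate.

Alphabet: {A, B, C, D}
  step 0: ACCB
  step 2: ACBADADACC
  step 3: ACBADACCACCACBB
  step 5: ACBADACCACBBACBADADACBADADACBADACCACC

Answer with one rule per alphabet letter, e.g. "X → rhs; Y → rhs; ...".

  step 2 ⇒ step 3: ACBADADACC ⇒ AC·B·AD·AC·C·AC·C·AC·B·B
    A ↦ AC
    B ↦ AD
    C ↦ B
    D ↦ C

A->AC, B->AD, C->B, D->C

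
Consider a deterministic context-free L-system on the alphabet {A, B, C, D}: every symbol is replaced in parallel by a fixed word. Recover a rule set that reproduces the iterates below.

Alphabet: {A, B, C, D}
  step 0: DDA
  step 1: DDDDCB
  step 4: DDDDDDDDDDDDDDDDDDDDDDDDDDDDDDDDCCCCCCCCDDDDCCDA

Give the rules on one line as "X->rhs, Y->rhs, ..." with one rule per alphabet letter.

  step 0 ⇒ step 1: DDA ⇒ DD·DD·CB
    A ↦ CB
    D ↦ DD
    B ↦ DA  (constrained at step 1)
    C ↦ CC  (constrained at step 1)

A->CB, B->DA, C->CC, D->DD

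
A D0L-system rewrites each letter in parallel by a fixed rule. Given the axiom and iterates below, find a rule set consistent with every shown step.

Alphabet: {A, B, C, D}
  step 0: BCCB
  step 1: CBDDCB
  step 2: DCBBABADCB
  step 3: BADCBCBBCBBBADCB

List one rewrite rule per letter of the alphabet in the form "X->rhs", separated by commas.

  step 2 ⇒ step 3: DCBBABADCB ⇒ BA·D·CB·CB·B·CB·B·BA·D·CB
    A ↦ B
    B ↦ CB
    C ↦ D
    D ↦ BA

A->B, B->CB, C->D, D->BA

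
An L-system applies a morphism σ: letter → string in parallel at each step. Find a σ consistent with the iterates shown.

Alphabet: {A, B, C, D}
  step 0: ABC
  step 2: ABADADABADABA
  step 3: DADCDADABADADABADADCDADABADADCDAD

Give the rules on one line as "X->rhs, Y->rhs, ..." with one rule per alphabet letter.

A->DAD, B->C, C->D, D->ABA

  step 2 ⇒ step 3: ABADADABADABA ⇒ DAD·C·DAD·ABA·DAD·ABA·DAD·C·DAD·ABA·DAD·C·DAD
    A ↦ DAD
    B ↦ C
    D ↦ ABA
    C ↦ D  (constrained at step 0)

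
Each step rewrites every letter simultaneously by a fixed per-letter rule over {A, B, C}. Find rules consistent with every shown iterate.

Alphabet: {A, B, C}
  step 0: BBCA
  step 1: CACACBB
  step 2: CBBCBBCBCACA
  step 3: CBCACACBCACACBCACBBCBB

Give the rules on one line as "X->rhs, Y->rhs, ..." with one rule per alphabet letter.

  step 2 ⇒ step 3: CBBCBBCBCACA ⇒ CB·CA·CA·CB·CA·CA·CB·CA·CB·B·CB·B
    A ↦ B
    B ↦ CA
    C ↦ CB

A->B, B->CA, C->CB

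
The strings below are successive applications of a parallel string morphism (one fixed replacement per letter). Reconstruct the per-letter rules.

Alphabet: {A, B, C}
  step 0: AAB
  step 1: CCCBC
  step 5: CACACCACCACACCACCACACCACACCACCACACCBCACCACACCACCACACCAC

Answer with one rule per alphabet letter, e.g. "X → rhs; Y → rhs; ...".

A->C, B->CBC, C->AC

  step 0 ⇒ step 1: AAB ⇒ C·C·CBC
    A ↦ C
    B ↦ CBC
    C ↦ AC  (constrained at step 1)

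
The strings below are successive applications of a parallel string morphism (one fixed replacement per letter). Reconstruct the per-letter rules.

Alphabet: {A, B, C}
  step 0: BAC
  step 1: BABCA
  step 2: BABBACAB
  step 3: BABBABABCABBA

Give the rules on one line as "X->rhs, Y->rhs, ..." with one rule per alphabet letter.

A->B, B->BA, C->CA

  step 2 ⇒ step 3: BABBACAB ⇒ BA·B·BA·BA·B·CA·B·BA
    A ↦ B
    B ↦ BA
    C ↦ CA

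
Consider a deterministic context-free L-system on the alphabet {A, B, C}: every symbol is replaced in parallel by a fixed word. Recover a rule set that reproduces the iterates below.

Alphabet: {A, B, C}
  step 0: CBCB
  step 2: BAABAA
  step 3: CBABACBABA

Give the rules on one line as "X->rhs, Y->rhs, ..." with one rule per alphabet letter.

  step 2 ⇒ step 3: BAABAA ⇒ C·BA·BA·C·BA·BA
    A ↦ BA
    B ↦ C
    C ↦ A  (constrained at step 0)

A->BA, B->C, C->A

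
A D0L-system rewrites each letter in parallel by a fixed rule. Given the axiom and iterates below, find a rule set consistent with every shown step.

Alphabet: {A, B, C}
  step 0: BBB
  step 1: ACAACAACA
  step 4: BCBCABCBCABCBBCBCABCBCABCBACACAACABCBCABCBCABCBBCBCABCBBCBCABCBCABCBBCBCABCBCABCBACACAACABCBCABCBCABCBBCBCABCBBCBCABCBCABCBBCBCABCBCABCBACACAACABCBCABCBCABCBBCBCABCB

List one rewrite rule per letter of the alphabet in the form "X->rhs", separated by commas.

  step 0 ⇒ step 1: BBB ⇒ ACA·ACA·ACA
    B ↦ ACA
    A ↦ BCB  (constrained at step 1)
    C ↦ CA  (constrained at step 1)

A->BCB, B->ACA, C->CA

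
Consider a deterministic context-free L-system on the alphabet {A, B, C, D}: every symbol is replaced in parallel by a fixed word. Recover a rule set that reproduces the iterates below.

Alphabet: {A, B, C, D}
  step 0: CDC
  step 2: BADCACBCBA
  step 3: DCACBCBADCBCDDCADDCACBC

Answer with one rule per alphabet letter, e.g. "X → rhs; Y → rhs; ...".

A->CBC, B->DCA, C->D, D->BA

  step 2 ⇒ step 3: BADCACBCBA ⇒ DCA·CBC·BA·D·CBC·D·DCA·D·DCA·CBC
    A ↦ CBC
    B ↦ DCA
    C ↦ D
    D ↦ BA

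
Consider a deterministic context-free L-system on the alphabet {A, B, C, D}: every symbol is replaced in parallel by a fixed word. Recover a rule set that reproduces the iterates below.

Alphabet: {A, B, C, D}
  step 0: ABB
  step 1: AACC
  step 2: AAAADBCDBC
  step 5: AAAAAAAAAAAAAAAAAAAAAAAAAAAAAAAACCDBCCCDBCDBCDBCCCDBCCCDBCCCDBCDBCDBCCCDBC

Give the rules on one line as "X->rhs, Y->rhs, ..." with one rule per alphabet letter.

A->AA, B->C, C->DBC, D->C

  step 1 ⇒ step 2: AACC ⇒ AA·AA·DBC·DBC
    A ↦ AA
    C ↦ DBC
  step 0 ⇒ step 1: ABB ⇒ AA·C·C
    B ↦ C
    D ↦ C  (constrained at step 2)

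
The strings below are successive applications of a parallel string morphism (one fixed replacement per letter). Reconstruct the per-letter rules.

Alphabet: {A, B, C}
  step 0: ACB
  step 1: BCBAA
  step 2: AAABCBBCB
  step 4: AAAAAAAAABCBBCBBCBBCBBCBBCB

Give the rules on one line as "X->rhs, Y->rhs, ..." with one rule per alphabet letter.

A->BCB, B->A, C->A

  step 1 ⇒ step 2: BCBAA ⇒ A·A·A·BCB·BCB
    A ↦ BCB
    B ↦ A
    C ↦ A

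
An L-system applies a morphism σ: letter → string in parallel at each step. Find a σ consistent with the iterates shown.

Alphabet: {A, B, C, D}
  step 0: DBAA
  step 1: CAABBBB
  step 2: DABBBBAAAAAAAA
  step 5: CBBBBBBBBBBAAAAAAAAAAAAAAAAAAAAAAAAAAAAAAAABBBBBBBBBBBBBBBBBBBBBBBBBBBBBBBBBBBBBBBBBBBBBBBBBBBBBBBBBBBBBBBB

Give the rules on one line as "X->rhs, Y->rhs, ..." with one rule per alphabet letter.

A->BB, B->AA, C->DA, D->C

  step 1 ⇒ step 2: CAABBBB ⇒ DA·BB·BB·AA·AA·AA·AA
    A ↦ BB
    B ↦ AA
    C ↦ DA
  step 0 ⇒ step 1: DBAA ⇒ C·AA·BB·BB
    D ↦ C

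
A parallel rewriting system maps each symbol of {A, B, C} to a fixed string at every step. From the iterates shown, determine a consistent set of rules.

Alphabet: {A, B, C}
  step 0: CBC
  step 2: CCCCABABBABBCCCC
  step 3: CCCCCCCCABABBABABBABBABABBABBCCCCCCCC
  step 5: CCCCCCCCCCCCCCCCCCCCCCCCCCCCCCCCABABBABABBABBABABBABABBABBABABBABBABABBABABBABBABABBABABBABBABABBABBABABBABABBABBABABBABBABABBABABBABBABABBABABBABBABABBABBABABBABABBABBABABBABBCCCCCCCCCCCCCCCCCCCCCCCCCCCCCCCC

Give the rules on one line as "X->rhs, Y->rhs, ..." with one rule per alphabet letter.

  step 2 ⇒ step 3: CCCCABABBABBCCCC ⇒ CC·CC·CC·CC·AB·ABB·AB·ABB·ABB·AB·ABB·ABB·CC·CC·CC·CC
    A ↦ AB
    B ↦ ABB
    C ↦ CC

A->AB, B->ABB, C->CC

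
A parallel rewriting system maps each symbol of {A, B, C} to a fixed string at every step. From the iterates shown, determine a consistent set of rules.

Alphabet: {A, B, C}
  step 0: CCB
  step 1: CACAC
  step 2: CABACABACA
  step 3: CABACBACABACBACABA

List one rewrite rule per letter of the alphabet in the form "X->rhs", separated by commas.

A->BA, B->C, C->CA

  step 2 ⇒ step 3: CABACABACA ⇒ CA·BA·C·BA·CA·BA·C·BA·CA·BA
    A ↦ BA
    B ↦ C
    C ↦ CA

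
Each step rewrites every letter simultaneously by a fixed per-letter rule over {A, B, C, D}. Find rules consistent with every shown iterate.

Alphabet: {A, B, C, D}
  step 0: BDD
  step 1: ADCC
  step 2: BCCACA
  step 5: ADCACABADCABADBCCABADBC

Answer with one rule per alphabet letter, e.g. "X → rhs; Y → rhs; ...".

A->B, B->AD, C->CA, D->C

  step 1 ⇒ step 2: ADCC ⇒ B·C·CA·CA
    A ↦ B
    C ↦ CA
    D ↦ C
  step 0 ⇒ step 1: BDD ⇒ AD·C·C
    B ↦ AD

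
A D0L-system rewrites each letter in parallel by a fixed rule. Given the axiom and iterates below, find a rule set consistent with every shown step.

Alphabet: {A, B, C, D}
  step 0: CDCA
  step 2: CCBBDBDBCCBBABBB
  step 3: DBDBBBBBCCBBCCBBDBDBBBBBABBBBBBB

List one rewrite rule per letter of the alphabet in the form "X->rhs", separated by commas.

  step 2 ⇒ step 3: CCBBDBDBCCBBABBB ⇒ DB·DB·BB·BB·CC·BB·CC·BB·DB·DB·BB·BB·AB·BB·BB·BB
    A ↦ AB
    B ↦ BB
    C ↦ DB
    D ↦ CC

A->AB, B->BB, C->DB, D->CC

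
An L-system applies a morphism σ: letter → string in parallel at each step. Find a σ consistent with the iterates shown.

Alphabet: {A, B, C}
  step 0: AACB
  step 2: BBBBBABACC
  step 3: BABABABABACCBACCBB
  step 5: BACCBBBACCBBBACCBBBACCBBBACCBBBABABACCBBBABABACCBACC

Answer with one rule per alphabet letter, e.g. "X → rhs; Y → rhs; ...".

A->CC, B->BA, C->B

  step 2 ⇒ step 3: BBBBBABACC ⇒ BA·BA·BA·BA·BA·CC·BA·CC·B·B
    A ↦ CC
    B ↦ BA
    C ↦ B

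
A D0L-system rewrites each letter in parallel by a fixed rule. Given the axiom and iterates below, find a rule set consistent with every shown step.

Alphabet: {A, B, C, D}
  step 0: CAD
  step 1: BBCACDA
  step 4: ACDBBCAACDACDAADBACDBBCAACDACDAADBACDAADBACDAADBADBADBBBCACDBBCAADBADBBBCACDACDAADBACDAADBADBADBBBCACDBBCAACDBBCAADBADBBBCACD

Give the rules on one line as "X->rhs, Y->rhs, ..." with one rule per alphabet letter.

  step 0 ⇒ step 1: CAD ⇒ BBC·ACD·A
    A ↦ ACD
    C ↦ BBC
    D ↦ A
    B ↦ ADB  (constrained at step 1)

A->ACD, B->ADB, C->BBC, D->A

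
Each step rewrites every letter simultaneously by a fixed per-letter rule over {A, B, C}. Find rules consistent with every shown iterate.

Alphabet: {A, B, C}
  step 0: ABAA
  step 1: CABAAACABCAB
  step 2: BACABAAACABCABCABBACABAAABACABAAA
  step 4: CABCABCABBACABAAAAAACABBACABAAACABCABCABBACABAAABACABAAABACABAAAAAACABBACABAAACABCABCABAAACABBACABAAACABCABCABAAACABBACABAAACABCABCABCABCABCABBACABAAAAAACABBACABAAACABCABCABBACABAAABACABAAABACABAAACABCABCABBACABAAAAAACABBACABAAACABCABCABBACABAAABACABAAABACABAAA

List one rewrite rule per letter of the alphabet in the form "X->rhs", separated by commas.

A->CAB, B->AAA, C->BA

  step 1 ⇒ step 2: CABAAACABCAB ⇒ BA·CAB·AAA·CAB·CAB·CAB·BA·CAB·AAA·BA·CAB·AAA
    A ↦ CAB
    B ↦ AAA
    C ↦ BA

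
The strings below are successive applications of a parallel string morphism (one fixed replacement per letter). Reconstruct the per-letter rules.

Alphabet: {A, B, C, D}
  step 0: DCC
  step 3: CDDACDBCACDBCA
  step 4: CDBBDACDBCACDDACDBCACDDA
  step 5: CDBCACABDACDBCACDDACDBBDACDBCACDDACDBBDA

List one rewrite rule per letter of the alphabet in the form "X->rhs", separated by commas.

  step 4 ⇒ step 5: CDBBDACDBCACDDACDBCACDDA ⇒ CD·B·CA·CA·B·DA·CD·B·CA·CD·DA·CD·B·B·DA·CD·B·CA·CD·DA·CD·B·B·DA
    A ↦ DA
    B ↦ CA
    C ↦ CD
    D ↦ B

A->DA, B->CA, C->CD, D->B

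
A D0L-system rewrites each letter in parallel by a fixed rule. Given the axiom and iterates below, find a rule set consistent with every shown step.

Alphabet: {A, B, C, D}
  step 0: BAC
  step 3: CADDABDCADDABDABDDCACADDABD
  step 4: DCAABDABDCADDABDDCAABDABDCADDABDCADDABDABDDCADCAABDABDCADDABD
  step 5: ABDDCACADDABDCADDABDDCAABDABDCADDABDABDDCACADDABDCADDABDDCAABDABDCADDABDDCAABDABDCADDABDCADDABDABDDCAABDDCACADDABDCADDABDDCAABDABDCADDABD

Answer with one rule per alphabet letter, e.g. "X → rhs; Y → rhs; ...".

A->CA, B->DD, C->D, D->ABD

  step 4 ⇒ step 5: DCAABDABDCADDABDDCAABDABDCADDABDCADDABDABDDCADCAABDABDCADDABD ⇒ ABD·D·CA·CA·DD·ABD·CA·DD·ABD·D·CA·ABD·ABD·CA·DD·ABD·ABD·D·CA·CA·DD·ABD·CA·DD·ABD·D·CA·ABD·ABD·CA·DD·ABD·D·CA·ABD·ABD·CA·DD·ABD·CA·DD·ABD·ABD·D·CA·ABD·D·CA·CA·DD·ABD·CA·DD·ABD·D·CA·ABD·ABD·CA·DD·ABD
    A ↦ CA
    B ↦ DD
    C ↦ D
    D ↦ ABD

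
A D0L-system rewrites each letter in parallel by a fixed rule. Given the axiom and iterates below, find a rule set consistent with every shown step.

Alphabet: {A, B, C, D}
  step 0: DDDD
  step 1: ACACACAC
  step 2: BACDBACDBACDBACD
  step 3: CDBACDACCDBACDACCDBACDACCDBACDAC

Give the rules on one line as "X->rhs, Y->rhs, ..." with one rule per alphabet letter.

  step 2 ⇒ step 3: BACDBACDBACDBACD ⇒ CD·BA·CD·AC·CD·BA·CD·AC·CD·BA·CD·AC·CD·BA·CD·AC
    A ↦ BA
    B ↦ CD
    C ↦ CD
    D ↦ AC

A->BA, B->CD, C->CD, D->AC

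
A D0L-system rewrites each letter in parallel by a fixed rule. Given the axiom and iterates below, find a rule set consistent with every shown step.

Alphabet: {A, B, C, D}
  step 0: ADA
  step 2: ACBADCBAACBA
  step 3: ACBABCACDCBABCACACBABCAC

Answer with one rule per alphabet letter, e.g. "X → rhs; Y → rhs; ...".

  step 2 ⇒ step 3: ACBADCBAACBA ⇒ AC·BA·BC·AC·DC·BA·BC·AC·AC·BA·BC·AC
    A ↦ AC
    B ↦ BC
    C ↦ BA
    D ↦ DC

A->AC, B->BC, C->BA, D->DC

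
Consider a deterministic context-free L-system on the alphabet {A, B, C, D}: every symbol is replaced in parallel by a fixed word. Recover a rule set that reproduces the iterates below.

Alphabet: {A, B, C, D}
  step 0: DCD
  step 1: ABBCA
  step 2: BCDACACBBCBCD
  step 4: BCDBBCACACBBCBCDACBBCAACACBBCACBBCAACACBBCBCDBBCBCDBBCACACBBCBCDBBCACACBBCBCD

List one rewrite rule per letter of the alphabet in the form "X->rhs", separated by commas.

A->BCD, B->AC, C->BBC, D->A

  step 1 ⇒ step 2: ABBCA ⇒ BCD·AC·AC·BBC·BCD
    A ↦ BCD
    B ↦ AC
    C ↦ BBC
  step 0 ⇒ step 1: DCD ⇒ A·BBC·A
    D ↦ A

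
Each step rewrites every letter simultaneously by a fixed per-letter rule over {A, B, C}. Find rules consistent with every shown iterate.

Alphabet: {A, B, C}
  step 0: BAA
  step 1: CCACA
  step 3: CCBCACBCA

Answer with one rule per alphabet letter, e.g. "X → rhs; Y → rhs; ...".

  step 0 ⇒ step 1: BAA ⇒ C·CA·CA
    A ↦ CA
    B ↦ C
    C ↦ B  (constrained at step 1)

A->CA, B->C, C->B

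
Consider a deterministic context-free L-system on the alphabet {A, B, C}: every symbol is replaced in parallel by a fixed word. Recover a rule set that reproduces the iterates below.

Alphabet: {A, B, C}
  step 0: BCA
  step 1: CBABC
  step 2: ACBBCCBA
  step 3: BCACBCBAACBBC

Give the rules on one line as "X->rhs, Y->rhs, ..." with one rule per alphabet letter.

  step 2 ⇒ step 3: ACBBCCBA ⇒ BC·A·CB·CB·A·A·CB·BC
    A ↦ BC
    B ↦ CB
    C ↦ A

A->BC, B->CB, C->A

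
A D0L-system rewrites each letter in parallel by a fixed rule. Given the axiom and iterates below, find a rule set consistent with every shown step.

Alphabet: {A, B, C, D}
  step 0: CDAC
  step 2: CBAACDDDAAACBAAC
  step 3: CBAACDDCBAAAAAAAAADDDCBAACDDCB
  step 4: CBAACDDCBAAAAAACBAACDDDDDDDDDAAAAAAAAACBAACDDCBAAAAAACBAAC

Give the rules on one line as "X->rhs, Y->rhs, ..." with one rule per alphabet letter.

  step 3 ⇒ step 4: CBAACDDCBAAAAAAAAADDDCBAACDDCB ⇒ CB·AAC·D·D·CB·AAA·AAA·CB·AAC·D·D·D·D·D·D·D·D·D·AAA·AAA·AAA·CB·AAC·D·D·CB·AAA·AAA·CB·AAC
    A ↦ D
    B ↦ AAC
    C ↦ CB
    D ↦ AAA

A->D, B->AAC, C->CB, D->AAA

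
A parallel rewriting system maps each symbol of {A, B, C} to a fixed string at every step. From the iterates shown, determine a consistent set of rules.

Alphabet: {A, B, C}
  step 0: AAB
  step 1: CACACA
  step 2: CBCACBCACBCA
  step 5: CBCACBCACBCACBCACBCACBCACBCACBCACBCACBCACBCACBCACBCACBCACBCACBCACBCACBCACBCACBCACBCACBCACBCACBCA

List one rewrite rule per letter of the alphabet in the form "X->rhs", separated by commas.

A->CA, B->CA, C->CB

  step 1 ⇒ step 2: CACACA ⇒ CB·CA·CB·CA·CB·CA
    A ↦ CA
    C ↦ CB
  step 0 ⇒ step 1: AAB ⇒ CA·CA·CA
    B ↦ CA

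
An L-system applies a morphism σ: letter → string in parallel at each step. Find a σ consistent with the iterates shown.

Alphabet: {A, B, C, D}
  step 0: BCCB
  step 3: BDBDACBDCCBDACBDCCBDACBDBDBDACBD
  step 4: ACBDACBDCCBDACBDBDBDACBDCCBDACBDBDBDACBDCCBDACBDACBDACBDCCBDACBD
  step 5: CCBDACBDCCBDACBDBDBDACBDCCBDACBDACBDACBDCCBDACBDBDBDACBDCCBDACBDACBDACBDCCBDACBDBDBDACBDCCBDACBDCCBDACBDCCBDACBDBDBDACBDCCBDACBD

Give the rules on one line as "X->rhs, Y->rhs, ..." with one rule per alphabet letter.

  step 4 ⇒ step 5: ACBDACBDCCBDACBDBDBDACBDCCBDACBDBDBDACBDCCBDACBDACBDACBDCCBDACBD ⇒ CC·BD·AC·BD·CC·BD·AC·BD·BD·BD·AC·BD·CC·BD·AC·BD·AC·BD·AC·BD·CC·BD·AC·BD·BD·BD·AC·BD·CC·BD·AC·BD·AC·BD·AC·BD·CC·BD·AC·BD·BD·BD·AC·BD·CC·BD·AC·BD·CC·BD·AC·BD·CC·BD·AC·BD·BD·BD·AC·BD·CC·BD·AC·BD
    A ↦ CC
    B ↦ AC
    C ↦ BD
    D ↦ BD

A->CC, B->AC, C->BD, D->BD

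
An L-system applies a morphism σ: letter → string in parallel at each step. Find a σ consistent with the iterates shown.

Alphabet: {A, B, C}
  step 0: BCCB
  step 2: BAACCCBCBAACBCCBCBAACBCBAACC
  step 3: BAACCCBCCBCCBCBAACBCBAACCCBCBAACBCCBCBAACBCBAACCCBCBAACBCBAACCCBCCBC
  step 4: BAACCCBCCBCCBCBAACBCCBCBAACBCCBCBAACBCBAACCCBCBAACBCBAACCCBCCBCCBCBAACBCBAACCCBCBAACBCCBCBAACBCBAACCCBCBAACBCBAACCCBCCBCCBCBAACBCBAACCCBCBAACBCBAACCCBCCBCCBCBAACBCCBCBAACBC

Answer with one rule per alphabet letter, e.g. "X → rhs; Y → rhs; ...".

A->C, B->BAA, C->CBC

  step 3 ⇒ step 4: BAACCCBCCBCCBCBAACBCBAACCCBCBAACBCCBCBAACBCBAACCCBCBAACBCBAACCCBCCBC ⇒ BAA·C·C·CBC·CBC·CBC·BAA·CBC·CBC·BAA·CBC·CBC·BAA·CBC·BAA·C·C·CBC·BAA·CBC·BAA·C·C·CBC·CBC·CBC·BAA·CBC·BAA·C·C·CBC·BAA·CBC·CBC·BAA·CBC·BAA·C·C·CBC·BAA·CBC·BAA·C·C·CBC·CBC·CBC·BAA·CBC·BAA·C·C·CBC·BAA·CBC·BAA·C·C·CBC·CBC·CBC·BAA·CBC·CBC·BAA·CBC
    A ↦ C
    B ↦ BAA
    C ↦ CBC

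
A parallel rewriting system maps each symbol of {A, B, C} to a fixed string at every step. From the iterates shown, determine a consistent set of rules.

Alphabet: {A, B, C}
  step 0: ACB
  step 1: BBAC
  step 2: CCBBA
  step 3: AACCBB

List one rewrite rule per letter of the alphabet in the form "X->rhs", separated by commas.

A->BB, B->C, C->A

  step 2 ⇒ step 3: CCBBA ⇒ A·A·C·C·BB
    A ↦ BB
    B ↦ C
    C ↦ A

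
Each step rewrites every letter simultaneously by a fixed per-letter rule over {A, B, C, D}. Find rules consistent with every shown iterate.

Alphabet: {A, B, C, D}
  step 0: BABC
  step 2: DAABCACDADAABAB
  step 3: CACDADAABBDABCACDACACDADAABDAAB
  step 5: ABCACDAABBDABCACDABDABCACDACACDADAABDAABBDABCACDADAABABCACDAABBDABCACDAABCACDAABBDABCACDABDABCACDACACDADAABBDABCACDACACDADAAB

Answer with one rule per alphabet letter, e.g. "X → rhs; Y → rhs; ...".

  step 2 ⇒ step 3: DAABCACDADAABAB ⇒ CAC·DA·DA·AB·B·DA·B·CAC·DA·CAC·DA·DA·AB·DA·AB
    A ↦ DA
    B ↦ AB
    C ↦ B
    D ↦ CAC

A->DA, B->AB, C->B, D->CAC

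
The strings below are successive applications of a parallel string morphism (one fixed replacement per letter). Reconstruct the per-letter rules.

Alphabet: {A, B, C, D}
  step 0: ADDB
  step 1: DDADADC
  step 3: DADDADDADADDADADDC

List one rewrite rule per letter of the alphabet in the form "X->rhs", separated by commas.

  step 0 ⇒ step 1: ADDB ⇒ D·DA·DA·DC
    A ↦ D
    B ↦ DC
    D ↦ DA
    C ↦ B  (constrained at step 1)

A->D, B->DC, C->B, D->DA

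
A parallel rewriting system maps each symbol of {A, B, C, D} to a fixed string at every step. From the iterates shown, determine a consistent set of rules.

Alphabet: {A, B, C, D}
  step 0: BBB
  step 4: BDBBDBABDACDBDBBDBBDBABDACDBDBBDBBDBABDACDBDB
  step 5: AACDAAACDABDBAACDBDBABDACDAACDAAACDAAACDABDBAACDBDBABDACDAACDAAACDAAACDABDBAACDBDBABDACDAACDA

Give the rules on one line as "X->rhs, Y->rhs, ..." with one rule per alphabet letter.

  step 4 ⇒ step 5: BDBBDBABDACDBDBBDBBDBABDACDBDBBDBBDBABDACDBDB ⇒ A·ACD·A·A·ACD·A·BDB·A·ACD·BDB·ABD·ACD·A·ACD·A·A·ACD·A·A·ACD·A·BDB·A·ACD·BDB·ABD·ACD·A·ACD·A·A·ACD·A·A·ACD·A·BDB·A·ACD·BDB·ABD·ACD·A·ACD·A
    A ↦ BDB
    B ↦ A
    C ↦ ABD
    D ↦ ACD

A->BDB, B->A, C->ABD, D->ACD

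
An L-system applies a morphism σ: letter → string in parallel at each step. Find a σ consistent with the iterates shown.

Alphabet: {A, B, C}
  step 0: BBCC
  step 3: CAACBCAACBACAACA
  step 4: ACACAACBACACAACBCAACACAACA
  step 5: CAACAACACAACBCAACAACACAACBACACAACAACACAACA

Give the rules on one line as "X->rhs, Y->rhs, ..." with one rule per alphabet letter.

  step 4 ⇒ step 5: ACACAACBACACAACBCAACACAACA ⇒ CA·A·CA·A·CA·CA·A·CB·CA·A·CA·A·CA·CA·A·CB·A·CA·CA·A·CA·A·CA·CA·A·CA
    A ↦ CA
    B ↦ CB
    C ↦ A

A->CA, B->CB, C->A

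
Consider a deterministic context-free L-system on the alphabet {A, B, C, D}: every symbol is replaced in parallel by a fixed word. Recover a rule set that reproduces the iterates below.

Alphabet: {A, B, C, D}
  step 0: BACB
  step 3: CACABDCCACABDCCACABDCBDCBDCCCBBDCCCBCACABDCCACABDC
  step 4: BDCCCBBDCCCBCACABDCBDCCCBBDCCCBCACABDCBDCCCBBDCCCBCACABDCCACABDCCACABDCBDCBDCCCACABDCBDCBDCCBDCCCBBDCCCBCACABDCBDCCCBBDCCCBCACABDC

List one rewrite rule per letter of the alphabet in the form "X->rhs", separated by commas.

  step 3 ⇒ step 4: CACABDCCACABDCCACABDCBDCBDCCCBBDCCCBCACABDCCACABDC ⇒ BDC·CCB·BDC·CCB·C·ACA·BDC·BDC·CCB·BDC·CCB·C·ACA·BDC·BDC·CCB·BDC·CCB·C·ACA·BDC·C·ACA·BDC·C·ACA·BDC·BDC·BDC·C·C·ACA·BDC·BDC·BDC·C·BDC·CCB·BDC·CCB·C·ACA·BDC·BDC·CCB·BDC·CCB·C·ACA·BDC
    A ↦ CCB
    B ↦ C
    C ↦ BDC
    D ↦ ACA

A->CCB, B->C, C->BDC, D->ACA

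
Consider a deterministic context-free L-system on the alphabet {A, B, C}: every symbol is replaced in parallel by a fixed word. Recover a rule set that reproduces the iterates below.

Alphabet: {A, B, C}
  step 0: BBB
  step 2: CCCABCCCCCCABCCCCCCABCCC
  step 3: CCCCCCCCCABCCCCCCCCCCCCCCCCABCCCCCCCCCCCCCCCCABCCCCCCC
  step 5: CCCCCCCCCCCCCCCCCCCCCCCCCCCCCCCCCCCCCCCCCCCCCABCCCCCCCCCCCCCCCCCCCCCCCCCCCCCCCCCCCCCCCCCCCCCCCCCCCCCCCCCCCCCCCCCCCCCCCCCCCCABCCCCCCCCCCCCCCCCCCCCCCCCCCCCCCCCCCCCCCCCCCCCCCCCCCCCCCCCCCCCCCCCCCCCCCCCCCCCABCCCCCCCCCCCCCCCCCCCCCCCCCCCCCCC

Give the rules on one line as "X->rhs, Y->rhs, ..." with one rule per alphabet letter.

A->CCC, B->ABC, C->CC

  step 2 ⇒ step 3: CCCABCCCCCCABCCCCCCABCCC ⇒ CC·CC·CC·CCC·ABC·CC·CC·CC·CC·CC·CC·CCC·ABC·CC·CC·CC·CC·CC·CC·CCC·ABC·CC·CC·CC
    A ↦ CCC
    B ↦ ABC
    C ↦ CC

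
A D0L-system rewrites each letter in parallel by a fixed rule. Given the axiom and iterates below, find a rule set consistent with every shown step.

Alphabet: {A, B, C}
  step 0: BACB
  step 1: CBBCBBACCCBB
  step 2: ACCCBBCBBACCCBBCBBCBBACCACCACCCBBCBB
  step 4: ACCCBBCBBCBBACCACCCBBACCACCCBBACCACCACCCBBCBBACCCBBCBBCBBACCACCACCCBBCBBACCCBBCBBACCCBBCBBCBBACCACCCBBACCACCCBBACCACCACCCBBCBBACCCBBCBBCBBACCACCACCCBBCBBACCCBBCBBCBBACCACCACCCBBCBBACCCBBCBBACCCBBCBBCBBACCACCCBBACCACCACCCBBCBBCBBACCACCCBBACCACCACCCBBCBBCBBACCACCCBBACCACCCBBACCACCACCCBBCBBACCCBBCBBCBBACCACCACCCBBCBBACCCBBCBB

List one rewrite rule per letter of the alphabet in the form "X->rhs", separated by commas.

A->CBB, B->CBB, C->ACC

  step 1 ⇒ step 2: CBBCBBACCCBB ⇒ ACC·CBB·CBB·ACC·CBB·CBB·CBB·ACC·ACC·ACC·CBB·CBB
    A ↦ CBB
    B ↦ CBB
    C ↦ ACC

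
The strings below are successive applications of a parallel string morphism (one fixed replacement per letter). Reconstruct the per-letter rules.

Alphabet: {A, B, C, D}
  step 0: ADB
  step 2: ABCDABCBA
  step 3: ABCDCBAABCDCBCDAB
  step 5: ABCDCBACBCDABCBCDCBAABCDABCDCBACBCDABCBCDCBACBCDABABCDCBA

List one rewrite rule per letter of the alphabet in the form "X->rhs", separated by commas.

A->AB, B->CD, C->CB, D->A

  step 2 ⇒ step 3: ABCDABCBA ⇒ AB·CD·CB·A·AB·CD·CB·CD·AB
    A ↦ AB
    B ↦ CD
    C ↦ CB
    D ↦ A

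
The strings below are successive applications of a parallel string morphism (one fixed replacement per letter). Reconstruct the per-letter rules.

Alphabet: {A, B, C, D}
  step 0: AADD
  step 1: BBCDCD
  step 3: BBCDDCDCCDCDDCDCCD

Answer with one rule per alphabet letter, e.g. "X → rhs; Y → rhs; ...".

  step 0 ⇒ step 1: AADD ⇒ B·B·CD·CD
    A ↦ B
    D ↦ CD
    B ↦ A  (constrained at step 1)
    C ↦ DC  (constrained at step 1)

A->B, B->A, C->DC, D->CD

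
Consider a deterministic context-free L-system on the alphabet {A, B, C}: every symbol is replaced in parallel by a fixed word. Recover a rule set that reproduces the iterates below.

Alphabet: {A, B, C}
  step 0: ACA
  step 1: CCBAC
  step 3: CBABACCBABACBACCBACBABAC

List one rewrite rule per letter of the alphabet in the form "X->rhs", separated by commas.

  step 0 ⇒ step 1: ACA ⇒ C·CBA·C
    A ↦ C
    C ↦ CBA
    B ↦ BA  (constrained at step 1)

A->C, B->BA, C->CBA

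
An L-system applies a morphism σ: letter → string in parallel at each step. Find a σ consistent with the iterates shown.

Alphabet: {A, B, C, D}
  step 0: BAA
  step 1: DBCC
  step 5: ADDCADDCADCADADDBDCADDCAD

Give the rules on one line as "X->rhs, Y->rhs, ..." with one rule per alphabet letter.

  step 0 ⇒ step 1: BAA ⇒ DB·C·C
    A ↦ C
    B ↦ DB
    C ↦ D  (constrained at step 1)
    D ↦ AD  (constrained at step 1)

A->C, B->DB, C->D, D->AD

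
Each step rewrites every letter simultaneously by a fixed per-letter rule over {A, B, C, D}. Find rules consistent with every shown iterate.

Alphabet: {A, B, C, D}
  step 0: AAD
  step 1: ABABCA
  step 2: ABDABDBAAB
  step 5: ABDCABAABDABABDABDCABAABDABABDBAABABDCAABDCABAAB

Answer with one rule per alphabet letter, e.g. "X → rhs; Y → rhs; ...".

A->AB, B->D, C->BA, D->CA

  step 1 ⇒ step 2: ABABCA ⇒ AB·D·AB·D·BA·AB
    A ↦ AB
    B ↦ D
    C ↦ BA
  step 0 ⇒ step 1: AAD ⇒ AB·AB·CA
    D ↦ CA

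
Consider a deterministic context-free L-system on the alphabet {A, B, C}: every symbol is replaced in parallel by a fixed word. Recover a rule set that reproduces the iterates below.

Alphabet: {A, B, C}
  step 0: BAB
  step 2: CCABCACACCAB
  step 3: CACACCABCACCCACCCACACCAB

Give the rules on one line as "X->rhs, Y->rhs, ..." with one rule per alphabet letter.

A->CC, B->AB, C->CA

  step 2 ⇒ step 3: CCABCACACCAB ⇒ CA·CA·CC·AB·CA·CC·CA·CC·CA·CA·CC·AB
    A ↦ CC
    B ↦ AB
    C ↦ CA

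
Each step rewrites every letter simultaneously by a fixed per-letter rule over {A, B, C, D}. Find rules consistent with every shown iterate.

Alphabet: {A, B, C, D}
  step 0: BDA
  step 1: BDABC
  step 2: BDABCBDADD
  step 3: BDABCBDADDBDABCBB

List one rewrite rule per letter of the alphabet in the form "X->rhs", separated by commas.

  step 2 ⇒ step 3: BDABCBDADD ⇒ BDA·B·C·BDA·DD·BDA·B·C·B·B
    A ↦ C
    B ↦ BDA
    C ↦ DD
    D ↦ B

A->C, B->BDA, C->DD, D->B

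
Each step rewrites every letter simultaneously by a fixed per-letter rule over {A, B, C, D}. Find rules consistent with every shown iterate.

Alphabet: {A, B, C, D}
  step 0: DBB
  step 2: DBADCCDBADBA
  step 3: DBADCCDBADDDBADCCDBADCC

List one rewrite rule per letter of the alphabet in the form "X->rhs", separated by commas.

  step 2 ⇒ step 3: DBADCCDBADBA ⇒ DBA·D·CC·DBA·D·D·DBA·D·CC·DBA·D·CC
    A ↦ CC
    B ↦ D
    C ↦ D
    D ↦ DBA

A->CC, B->D, C->D, D->DBA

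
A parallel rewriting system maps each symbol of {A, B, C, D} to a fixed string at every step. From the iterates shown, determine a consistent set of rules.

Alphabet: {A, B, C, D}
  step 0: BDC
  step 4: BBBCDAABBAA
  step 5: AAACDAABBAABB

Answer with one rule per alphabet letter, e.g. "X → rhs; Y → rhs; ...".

A->B, B->A, C->CD, D->AA

  step 4 ⇒ step 5: BBBCDAABBAA ⇒ A·A·A·CD·AA·B·B·A·A·B·B
    A ↦ B
    B ↦ A
    C ↦ CD
    D ↦ AA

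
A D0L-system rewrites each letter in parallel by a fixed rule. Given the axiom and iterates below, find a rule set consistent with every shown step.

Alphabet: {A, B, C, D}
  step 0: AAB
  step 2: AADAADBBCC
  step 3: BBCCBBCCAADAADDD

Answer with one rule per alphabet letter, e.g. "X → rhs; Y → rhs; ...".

  step 2 ⇒ step 3: AADAADBBCC ⇒ B·B·CC·B·B·CC·AAD·AAD·D·D
    A ↦ B
    B ↦ AAD
    C ↦ D
    D ↦ CC

A->B, B->AAD, C->D, D->CC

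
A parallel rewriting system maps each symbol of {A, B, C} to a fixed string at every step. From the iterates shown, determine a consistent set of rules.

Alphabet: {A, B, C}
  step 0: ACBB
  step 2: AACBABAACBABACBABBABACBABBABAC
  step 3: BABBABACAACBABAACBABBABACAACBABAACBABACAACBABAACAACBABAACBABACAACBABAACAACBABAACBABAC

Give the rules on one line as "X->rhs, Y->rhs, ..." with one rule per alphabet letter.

  step 2 ⇒ step 3: AACBABAACBABACBABBABACBABBABAC ⇒ BAB·BAB·AC·AAC·BAB·AAC·BAB·BAB·AC·AAC·BAB·AAC·BAB·AC·AAC·BAB·AAC·AAC·BAB·AAC·BAB·AC·AAC·BAB·AAC·AAC·BAB·AAC·BAB·AC
    A ↦ BAB
    B ↦ AAC
    C ↦ AC

A->BAB, B->AAC, C->AC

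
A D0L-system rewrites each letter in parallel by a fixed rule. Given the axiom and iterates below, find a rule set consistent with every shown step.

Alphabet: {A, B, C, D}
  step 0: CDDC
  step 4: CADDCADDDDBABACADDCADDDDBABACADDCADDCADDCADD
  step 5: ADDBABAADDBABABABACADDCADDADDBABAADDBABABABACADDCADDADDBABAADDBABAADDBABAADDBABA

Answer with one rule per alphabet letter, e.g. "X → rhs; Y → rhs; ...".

  step 4 ⇒ step 5: CADDCADDDDBABACADDCADDDDBABACADDCADDCADDCADD ⇒ A·DD·BA·BA·A·DD·BA·BA·BA·BA·CA·DD·CA·DD·A·DD·BA·BA·A·DD·BA·BA·BA·BA·CA·DD·CA·DD·A·DD·BA·BA·A·DD·BA·BA·A·DD·BA·BA·A·DD·BA·BA
    A ↦ DD
    B ↦ CA
    C ↦ A
    D ↦ BA

A->DD, B->CA, C->A, D->BA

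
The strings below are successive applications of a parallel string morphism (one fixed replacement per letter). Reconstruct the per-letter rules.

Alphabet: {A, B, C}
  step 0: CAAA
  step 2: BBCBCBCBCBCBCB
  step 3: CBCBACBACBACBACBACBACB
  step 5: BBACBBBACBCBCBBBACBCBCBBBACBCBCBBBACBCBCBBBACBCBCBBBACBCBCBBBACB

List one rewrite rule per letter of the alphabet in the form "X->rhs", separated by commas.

  step 2 ⇒ step 3: BBCBCBCBCBCBCB ⇒ CB·CB·A·CB·A·CB·A·CB·A·CB·A·CB·A·CB
    B ↦ CB
    C ↦ A
    A ↦ BB  (constrained at step 0)

A->BB, B->CB, C->A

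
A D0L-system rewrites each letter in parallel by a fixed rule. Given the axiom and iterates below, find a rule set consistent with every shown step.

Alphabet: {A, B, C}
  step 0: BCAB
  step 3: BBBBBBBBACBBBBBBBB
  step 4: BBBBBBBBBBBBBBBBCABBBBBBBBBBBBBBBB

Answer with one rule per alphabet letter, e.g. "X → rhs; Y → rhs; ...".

A->C, B->BB, C->A

  step 3 ⇒ step 4: BBBBBBBBACBBBBBBBB ⇒ BB·BB·BB·BB·BB·BB·BB·BB·C·A·BB·BB·BB·BB·BB·BB·BB·BB
    A ↦ C
    B ↦ BB
    C ↦ A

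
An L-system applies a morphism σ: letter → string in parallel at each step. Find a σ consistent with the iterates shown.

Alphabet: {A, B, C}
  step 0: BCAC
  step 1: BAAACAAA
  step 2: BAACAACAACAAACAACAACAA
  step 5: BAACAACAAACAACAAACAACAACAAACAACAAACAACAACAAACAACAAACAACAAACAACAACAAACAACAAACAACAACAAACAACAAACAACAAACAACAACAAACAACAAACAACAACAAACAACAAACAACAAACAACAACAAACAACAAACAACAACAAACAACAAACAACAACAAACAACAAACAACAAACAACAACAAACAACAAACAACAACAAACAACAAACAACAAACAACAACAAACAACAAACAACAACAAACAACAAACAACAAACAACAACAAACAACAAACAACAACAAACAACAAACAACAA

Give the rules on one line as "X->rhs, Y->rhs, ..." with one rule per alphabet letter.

A->CAA, B->BAA, C->A

  step 1 ⇒ step 2: BAAACAAA ⇒ BAA·CAA·CAA·CAA·A·CAA·CAA·CAA
    A ↦ CAA
    B ↦ BAA
    C ↦ A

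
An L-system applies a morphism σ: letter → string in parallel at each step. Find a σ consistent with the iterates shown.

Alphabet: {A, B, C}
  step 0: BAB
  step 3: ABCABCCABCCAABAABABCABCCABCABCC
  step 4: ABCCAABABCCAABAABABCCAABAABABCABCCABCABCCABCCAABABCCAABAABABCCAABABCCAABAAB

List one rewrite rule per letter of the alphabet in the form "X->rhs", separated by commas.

  step 3 ⇒ step 4: ABCABCCABCCAABAABABCABCCABCABCC ⇒ ABC·C·AAB·ABC·C·AAB·AAB·ABC·C·AAB·AAB·ABC·ABC·C·ABC·ABC·C·ABC·C·AAB·ABC·C·AAB·AAB·ABC·C·AAB·ABC·C·AAB·AAB
    A ↦ ABC
    B ↦ C
    C ↦ AAB

A->ABC, B->C, C->AAB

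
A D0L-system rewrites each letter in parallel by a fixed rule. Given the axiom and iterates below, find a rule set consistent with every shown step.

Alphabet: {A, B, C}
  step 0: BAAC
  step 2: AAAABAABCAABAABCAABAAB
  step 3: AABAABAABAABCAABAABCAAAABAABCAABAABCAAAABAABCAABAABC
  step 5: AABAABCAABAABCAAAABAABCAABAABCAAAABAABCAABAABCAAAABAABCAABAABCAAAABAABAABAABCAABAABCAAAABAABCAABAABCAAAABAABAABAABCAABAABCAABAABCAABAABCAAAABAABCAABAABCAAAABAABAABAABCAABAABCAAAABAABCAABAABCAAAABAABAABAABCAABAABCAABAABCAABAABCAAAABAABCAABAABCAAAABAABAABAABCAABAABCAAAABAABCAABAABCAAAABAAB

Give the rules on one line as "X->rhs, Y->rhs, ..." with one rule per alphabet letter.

A->AAB, B->C, C->AA

  step 2 ⇒ step 3: AAAABAABCAABAABCAABAAB ⇒ AAB·AAB·AAB·AAB·C·AAB·AAB·C·AA·AAB·AAB·C·AAB·AAB·C·AA·AAB·AAB·C·AAB·AAB·C
    A ↦ AAB
    B ↦ C
    C ↦ AA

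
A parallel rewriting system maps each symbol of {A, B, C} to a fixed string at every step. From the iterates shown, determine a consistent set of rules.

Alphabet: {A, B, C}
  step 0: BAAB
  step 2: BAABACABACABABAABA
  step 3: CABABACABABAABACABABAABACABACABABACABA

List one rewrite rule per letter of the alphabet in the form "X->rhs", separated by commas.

  step 2 ⇒ step 3: BAABACABACABABAABA ⇒ CA·BA·BA·CA·BA·BAA·BA·CA·BA·BAA·BA·CA·BA·CA·BA·BA·CA·BA
    A ↦ BA
    B ↦ CA
    C ↦ BAA

A->BA, B->CA, C->BAA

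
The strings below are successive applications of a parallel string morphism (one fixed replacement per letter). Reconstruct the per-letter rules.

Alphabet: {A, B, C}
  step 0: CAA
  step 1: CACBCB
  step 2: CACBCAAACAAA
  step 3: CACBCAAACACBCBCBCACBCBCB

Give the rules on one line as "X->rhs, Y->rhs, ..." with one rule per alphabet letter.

  step 2 ⇒ step 3: CACBCAAACAAA ⇒ CA·CB·CA·AA·CA·CB·CB·CB·CA·CB·CB·CB
    A ↦ CB
    B ↦ AA
    C ↦ CA

A->CB, B->AA, C->CA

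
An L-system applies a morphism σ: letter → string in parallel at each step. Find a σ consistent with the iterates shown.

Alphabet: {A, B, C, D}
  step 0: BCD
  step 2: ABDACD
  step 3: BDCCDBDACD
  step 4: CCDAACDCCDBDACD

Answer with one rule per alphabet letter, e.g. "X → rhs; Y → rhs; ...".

  step 3 ⇒ step 4: BDCCDBDACD ⇒ C·CD·A·A·CD·C·CD·BD·A·CD
    A ↦ BD
    B ↦ C
    C ↦ A
    D ↦ CD

A->BD, B->C, C->A, D->CD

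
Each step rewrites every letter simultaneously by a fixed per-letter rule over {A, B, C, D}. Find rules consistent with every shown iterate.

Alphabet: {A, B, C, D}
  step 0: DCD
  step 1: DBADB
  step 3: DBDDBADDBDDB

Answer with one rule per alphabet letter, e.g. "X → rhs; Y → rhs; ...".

A->CB, B->D, C->A, D->DB

  step 0 ⇒ step 1: DCD ⇒ DB·A·DB
    C ↦ A
    D ↦ DB
    A ↦ CB  (constrained at step 1)
    B ↦ D  (constrained at step 1)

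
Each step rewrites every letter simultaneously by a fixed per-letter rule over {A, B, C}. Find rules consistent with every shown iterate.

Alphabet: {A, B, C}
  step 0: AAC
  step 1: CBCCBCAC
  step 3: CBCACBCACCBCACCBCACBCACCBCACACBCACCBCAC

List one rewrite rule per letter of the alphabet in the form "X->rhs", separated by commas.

  step 0 ⇒ step 1: AAC ⇒ CBC·CBC·AC
    A ↦ CBC
    C ↦ AC
    B ↦ BC  (constrained at step 1)

A->CBC, B->BC, C->AC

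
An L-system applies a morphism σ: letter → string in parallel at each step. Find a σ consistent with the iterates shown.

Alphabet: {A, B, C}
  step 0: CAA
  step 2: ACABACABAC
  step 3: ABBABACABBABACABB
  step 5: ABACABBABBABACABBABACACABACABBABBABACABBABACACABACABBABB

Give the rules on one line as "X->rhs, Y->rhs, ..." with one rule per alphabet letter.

  step 2 ⇒ step 3: ACABACABAC ⇒ AB·B·AB·AC·AB·B·AB·AC·AB·B
    A ↦ AB
    B ↦ AC
    C ↦ B

A->AB, B->AC, C->B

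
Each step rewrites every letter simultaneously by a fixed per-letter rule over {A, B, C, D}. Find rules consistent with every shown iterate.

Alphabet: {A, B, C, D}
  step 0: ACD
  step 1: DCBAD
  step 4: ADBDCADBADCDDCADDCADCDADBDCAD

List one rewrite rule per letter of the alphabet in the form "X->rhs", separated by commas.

  step 0 ⇒ step 1: ACD ⇒ DC·B·AD
    A ↦ DC
    C ↦ B
    D ↦ AD
    B ↦ CD  (constrained at step 1)

A->DC, B->CD, C->B, D->AD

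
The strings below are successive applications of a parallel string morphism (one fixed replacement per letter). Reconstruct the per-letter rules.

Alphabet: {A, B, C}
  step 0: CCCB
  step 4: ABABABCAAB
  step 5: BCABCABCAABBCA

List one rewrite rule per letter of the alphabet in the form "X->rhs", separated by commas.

  step 4 ⇒ step 5: ABABABCAAB ⇒ B·CA·B·CA·B·CA·A·B·B·CA
    A ↦ B
    B ↦ CA
    C ↦ A

A->B, B->CA, C->A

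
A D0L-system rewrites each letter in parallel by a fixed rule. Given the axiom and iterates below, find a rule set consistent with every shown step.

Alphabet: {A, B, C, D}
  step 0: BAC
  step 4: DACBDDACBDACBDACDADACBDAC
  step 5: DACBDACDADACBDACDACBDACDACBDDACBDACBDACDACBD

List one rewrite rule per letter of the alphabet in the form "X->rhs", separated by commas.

A->CB, B->AC, C->D, D->DA

  step 4 ⇒ step 5: DACBDDACBDACBDACDADACBDAC ⇒ DA·CB·D·AC·DA·DA·CB·D·AC·DA·CB·D·AC·DA·CB·D·DA·CB·DA·CB·D·AC·DA·CB·D
    A ↦ CB
    B ↦ AC
    C ↦ D
    D ↦ DA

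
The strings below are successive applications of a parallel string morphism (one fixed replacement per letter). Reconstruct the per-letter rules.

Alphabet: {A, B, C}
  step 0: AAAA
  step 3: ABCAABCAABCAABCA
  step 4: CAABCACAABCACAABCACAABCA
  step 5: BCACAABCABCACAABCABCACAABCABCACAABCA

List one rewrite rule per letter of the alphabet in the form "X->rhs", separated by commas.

  step 4 ⇒ step 5: CAABCACAABCACAABCACAABCA ⇒ B·CA·CA·A·B·CA·B·CA·CA·A·B·CA·B·CA·CA·A·B·CA·B·CA·CA·A·B·CA
    A ↦ CA
    B ↦ A
    C ↦ B

A->CA, B->A, C->B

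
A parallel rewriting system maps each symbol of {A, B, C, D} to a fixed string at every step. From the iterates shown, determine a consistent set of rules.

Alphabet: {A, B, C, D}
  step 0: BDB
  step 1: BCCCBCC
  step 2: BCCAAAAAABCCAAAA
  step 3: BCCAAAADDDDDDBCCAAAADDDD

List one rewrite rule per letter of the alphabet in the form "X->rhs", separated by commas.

A->D, B->BCC, C->AA, D->C

  step 2 ⇒ step 3: BCCAAAAAABCCAAAA ⇒ BCC·AA·AA·D·D·D·D·D·D·BCC·AA·AA·D·D·D·D
    A ↦ D
    B ↦ BCC
    C ↦ AA
  step 0 ⇒ step 1: BDB ⇒ BCC·C·BCC
    D ↦ C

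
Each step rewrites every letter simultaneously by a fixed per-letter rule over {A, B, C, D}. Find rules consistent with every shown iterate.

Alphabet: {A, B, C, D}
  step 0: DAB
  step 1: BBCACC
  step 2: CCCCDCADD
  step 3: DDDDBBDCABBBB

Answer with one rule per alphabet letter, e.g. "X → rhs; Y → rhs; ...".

A->CA, B->CC, C->D, D->BB

  step 2 ⇒ step 3: CCCCDCADD ⇒ D·D·D·D·BB·D·CA·BB·BB
    A ↦ CA
    C ↦ D
    D ↦ BB
  step 0 ⇒ step 1: DAB ⇒ BB·CA·CC
    B ↦ CC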